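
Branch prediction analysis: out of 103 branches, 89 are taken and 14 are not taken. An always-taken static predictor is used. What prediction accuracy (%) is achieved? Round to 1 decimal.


Predictor: always-taken
Correct predictions = 89
Accuracy = 89 / 103 * 100 = 86.4%

86.4


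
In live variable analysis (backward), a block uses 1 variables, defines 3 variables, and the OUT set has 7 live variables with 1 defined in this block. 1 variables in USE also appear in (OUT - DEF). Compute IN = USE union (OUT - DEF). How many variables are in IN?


OUT - DEF: 7 - 1 = 6
|IN| = |USE| + |OUT - DEF| - |USE ∩ (OUT - DEF)| = 1 + 6 - 1 = 6

6


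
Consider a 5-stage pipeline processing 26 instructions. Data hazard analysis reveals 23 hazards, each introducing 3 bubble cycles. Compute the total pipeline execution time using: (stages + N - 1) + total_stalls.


Base cycles = 5 + 26 - 1 = 30
Total stalls = 23 * 3 = 69
Total = 30 + 69 = 99

99


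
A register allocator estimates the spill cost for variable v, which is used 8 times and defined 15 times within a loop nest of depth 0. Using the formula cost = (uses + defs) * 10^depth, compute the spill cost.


uses + defs = 8 + 15 = 23
10^0 = 1
Spill cost = 23 * 1 = 23

23


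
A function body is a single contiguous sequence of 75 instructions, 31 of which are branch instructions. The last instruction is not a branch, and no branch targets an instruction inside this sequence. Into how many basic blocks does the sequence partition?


With no in-sequence branch targets, the leaders are the first instruction plus the instruction after each branch.
Number of basic blocks = branches + 1
= 31 + 1 = 32

32


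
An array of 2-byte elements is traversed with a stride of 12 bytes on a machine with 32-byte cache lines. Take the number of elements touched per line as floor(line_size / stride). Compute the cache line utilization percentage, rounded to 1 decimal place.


Elements per cache line = floor(32 / 12) = 2
Bytes used = 2 * 2 = 4
Utilization = 4 / 32 * 100 = 12.5%

12.5


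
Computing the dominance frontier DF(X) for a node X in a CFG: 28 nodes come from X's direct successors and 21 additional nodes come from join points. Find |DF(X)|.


DF(X) = direct successor contributions + join point contributions
= 28 + 21 = 49

49


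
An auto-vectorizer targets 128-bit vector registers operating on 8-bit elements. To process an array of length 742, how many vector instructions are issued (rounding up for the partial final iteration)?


Width = 128 / 8 = 16 elements per vector op
Iterations = ceil(742 / 16) = 47

47


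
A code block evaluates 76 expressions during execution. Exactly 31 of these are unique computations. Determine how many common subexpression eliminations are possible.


CSE count = total expressions - unique expressions
= 76 - 31 = 45

45


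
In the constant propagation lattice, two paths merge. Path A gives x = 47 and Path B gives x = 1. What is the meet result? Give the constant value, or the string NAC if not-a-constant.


Meet operation: if both paths give the same constant, result is that constant; if they differ, result is NAC (not-a-constant).
Path A: 47, Path B: 1 -> differ
Result: not-a-constant -> NAC

NAC


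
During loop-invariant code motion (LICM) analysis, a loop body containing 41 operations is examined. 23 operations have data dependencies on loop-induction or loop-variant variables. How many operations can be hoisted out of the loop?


Invariant candidates = total - loop-dependent
= 41 - 23 = 18

18


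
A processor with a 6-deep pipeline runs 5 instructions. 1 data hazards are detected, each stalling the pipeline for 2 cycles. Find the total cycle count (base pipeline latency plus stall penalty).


Base cycles = 6 + 5 - 1 = 10
Total stalls = 1 * 2 = 2
Total = 10 + 2 = 12

12


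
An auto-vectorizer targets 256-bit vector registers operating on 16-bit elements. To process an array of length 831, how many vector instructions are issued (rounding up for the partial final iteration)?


Width = 256 / 16 = 16 elements per vector op
Iterations = ceil(831 / 16) = 52

52


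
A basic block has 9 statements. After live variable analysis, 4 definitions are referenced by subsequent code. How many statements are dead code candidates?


Dead code = total statements - live definitions
= 9 - 4 = 5

5


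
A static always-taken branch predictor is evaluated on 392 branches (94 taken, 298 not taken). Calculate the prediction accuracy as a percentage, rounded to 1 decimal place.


Predictor: always-taken
Correct predictions = 94
Accuracy = 94 / 392 * 100 = 24.0%

24.0


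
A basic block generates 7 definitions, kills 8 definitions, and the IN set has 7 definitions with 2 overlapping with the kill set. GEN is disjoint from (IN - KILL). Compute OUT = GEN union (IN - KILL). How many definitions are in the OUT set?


IN - KILL: 7 - 2 = 5 surviving definitions
OUT = GEN + surviving = 7 + 5 = 12

12


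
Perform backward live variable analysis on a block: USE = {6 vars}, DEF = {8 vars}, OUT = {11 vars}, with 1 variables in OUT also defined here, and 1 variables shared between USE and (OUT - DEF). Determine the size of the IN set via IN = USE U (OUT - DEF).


OUT - DEF: 11 - 1 = 10
|IN| = |USE| + |OUT - DEF| - |USE ∩ (OUT - DEF)| = 6 + 10 - 1 = 15

15


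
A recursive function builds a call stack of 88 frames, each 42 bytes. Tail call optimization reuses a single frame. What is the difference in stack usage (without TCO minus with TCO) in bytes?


Without TCO: 88 * 42 = 3696 bytes
With TCO: reuse 1 frame = 42 bytes
Savings = 3696 - 42 = 3654

3654


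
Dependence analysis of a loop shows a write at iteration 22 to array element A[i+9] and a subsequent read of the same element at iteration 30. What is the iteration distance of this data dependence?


Distance = read iteration - write iteration
= 30 - 22 = 8

8


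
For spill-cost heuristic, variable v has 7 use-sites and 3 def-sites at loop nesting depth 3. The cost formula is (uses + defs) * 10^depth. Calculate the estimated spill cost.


uses + defs = 7 + 3 = 10
10^3 = 1000
Spill cost = 10 * 1000 = 10000

10000


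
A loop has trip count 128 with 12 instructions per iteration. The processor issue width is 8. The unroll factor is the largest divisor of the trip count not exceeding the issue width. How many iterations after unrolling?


Largest divisor of 128 <= 8 is 8
New iterations = 128 / 8 = 16

16


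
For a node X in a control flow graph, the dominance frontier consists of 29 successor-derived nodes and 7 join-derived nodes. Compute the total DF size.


DF(X) = direct successor contributions + join point contributions
= 29 + 7 = 36

36


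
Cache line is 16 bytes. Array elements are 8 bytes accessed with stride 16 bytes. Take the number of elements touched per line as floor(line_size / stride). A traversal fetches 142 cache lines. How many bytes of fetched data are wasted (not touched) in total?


Elements per line = floor(16 / 16) = 1
Bytes used per line = 1 * 8 = 8
Wasted per line = 16 - 8 = 8
Total wasted = 8 * 142 = 1136

1136


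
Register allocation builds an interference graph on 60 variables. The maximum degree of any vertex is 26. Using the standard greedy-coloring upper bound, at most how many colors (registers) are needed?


Greedy coloring never needs more than (max_degree + 1) colors: when coloring a vertex, at most max_degree neighbors are already colored.
Upper bound = 26 + 1 = 27

27


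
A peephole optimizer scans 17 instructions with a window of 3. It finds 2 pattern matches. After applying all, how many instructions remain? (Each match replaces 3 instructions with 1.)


Each match removes 2 instructions.
Total removed = 2 * 2 = 4
Remaining = 17 - 4 = 13

13


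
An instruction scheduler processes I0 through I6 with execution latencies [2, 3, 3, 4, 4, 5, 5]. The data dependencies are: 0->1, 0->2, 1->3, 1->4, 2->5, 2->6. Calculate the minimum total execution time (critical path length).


Compute longest path through dependency graph: dist(Ik) = max over predecessors of dist + latency(Ik).
dist(I0) = latency 2 = 2
dist(I1) = dist(I0) + 3 = 2 + 3 = 5
dist(I2) = dist(I0) + 3 = 2 + 3 = 5
dist(I3) = dist(I1) + 4 = 5 + 4 = 9
dist(I4) = dist(I1) + 4 = 5 + 4 = 9
dist(I5) = dist(I2) + 5 = 5 + 5 = 10
dist(I6) = dist(I2) + 5 = 5 + 5 = 10
Critical path = max dist = 10

10


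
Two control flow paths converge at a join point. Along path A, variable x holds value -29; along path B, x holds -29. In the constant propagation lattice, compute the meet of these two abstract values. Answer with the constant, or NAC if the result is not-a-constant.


Meet operation: if both paths give the same constant, result is that constant; if they differ, result is NAC (not-a-constant).
Path A: -29, Path B: -29 -> equal
Result: constant -> -29

-29


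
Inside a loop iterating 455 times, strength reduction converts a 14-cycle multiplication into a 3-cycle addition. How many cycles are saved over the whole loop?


Per-iteration saving = 14 - 3 = 11
Total saved = 455 * 11 = 5005

5005


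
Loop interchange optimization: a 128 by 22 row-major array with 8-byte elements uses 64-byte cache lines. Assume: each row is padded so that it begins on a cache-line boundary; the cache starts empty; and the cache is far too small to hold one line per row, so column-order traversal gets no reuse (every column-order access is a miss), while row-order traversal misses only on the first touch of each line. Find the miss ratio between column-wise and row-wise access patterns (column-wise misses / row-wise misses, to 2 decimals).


Each row occupies 22 * 8 = 176 bytes and starts on a line boundary, so it spans ceil(176 / 64) = 3 cache lines.
Row-major traversal misses (one per line touched): 128 * ceil(22 * 8 / 64) = 384
Column-major traversal misses (no reuse, every access misses): 128 * 22 = 2816
Ratio = 2816 / 384 = 7.33

7.33


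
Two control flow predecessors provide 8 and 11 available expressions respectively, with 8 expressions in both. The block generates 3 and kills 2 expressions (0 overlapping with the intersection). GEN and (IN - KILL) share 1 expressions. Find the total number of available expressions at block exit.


IN = intersection of predecessors = 8
IN - KILL = 8 - 0 = 8
|OUT| = |GEN| + |IN - KILL| - |GEN ∩ (IN - KILL)| = 3 + 8 - 1 = 10

10


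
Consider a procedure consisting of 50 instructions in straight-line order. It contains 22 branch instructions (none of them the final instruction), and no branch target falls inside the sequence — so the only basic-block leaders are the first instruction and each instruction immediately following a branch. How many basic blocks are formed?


With no in-sequence branch targets, the leaders are the first instruction plus the instruction after each branch.
Number of basic blocks = branches + 1
= 22 + 1 = 23

23


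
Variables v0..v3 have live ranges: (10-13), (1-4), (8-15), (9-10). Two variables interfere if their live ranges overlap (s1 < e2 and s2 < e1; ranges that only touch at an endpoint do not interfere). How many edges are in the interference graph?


Check all pairs for overlapping intervals.
Two intervals (s1,e1) and (s2,e2) overlap if s1 < e2 and s2 < e1.
v0 (10-13) vs v1..v3: overlaps v2 -> 1
v1 (1-4) vs v2..v3: overlaps none -> 0
v2 (8-15) vs v3: overlaps v3 -> 1
Total overlapping pairs = 1 + 0 + 1 = 2

2


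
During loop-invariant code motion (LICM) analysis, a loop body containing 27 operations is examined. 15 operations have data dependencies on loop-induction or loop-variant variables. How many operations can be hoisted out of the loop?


Invariant candidates = total - loop-dependent
= 27 - 15 = 12

12


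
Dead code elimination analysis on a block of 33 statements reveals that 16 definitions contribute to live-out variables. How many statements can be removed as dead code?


Dead code = total statements - live definitions
= 33 - 16 = 17

17


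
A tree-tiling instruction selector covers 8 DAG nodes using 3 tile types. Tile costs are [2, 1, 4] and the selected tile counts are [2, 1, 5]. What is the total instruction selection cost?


Total cost = sum(count_i * cost_i)
= 2*2 + 1*1 + 5*4
= 25

25


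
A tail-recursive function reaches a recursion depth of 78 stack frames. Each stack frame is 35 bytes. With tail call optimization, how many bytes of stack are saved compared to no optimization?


Without TCO: 78 * 35 = 2730 bytes
With TCO: reuse 1 frame = 35 bytes
Savings = 2730 - 35 = 2695

2695


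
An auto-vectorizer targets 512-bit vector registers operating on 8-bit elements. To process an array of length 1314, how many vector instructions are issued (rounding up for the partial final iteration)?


Width = 512 / 8 = 64 elements per vector op
Iterations = ceil(1314 / 64) = 21

21


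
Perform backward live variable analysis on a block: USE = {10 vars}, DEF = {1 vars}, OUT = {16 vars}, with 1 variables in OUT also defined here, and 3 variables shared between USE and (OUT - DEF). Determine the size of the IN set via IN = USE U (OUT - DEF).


OUT - DEF: 16 - 1 = 15
|IN| = |USE| + |OUT - DEF| - |USE ∩ (OUT - DEF)| = 10 + 15 - 3 = 22

22


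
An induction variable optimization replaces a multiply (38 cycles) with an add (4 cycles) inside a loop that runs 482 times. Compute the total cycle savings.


Per-iteration saving = 38 - 4 = 34
Total saved = 482 * 34 = 16388

16388


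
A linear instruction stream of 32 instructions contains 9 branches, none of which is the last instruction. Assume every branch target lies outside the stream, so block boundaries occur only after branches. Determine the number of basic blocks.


With no in-sequence branch targets, the leaders are the first instruction plus the instruction after each branch.
Number of basic blocks = branches + 1
= 9 + 1 = 10

10


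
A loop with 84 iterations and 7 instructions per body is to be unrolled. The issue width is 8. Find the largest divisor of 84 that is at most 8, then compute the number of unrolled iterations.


Largest divisor of 84 <= 8 is 7
New iterations = 84 / 7 = 12

12


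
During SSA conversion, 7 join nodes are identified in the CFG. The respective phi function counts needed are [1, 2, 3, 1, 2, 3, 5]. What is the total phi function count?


Total phi functions = sum of phi functions at each join node
= 1 + 2 + 3 + 1 + 2 + 3 + 5 = 17

17


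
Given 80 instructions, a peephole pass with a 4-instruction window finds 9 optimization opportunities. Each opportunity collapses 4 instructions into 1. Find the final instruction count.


Each match removes 3 instructions.
Total removed = 9 * 3 = 27
Remaining = 80 - 27 = 53

53


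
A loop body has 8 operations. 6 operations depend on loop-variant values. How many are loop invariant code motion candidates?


Invariant candidates = total - loop-dependent
= 8 - 6 = 2

2


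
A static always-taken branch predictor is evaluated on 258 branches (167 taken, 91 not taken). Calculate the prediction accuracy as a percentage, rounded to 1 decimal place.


Predictor: always-taken
Correct predictions = 167
Accuracy = 167 / 258 * 100 = 64.7%

64.7


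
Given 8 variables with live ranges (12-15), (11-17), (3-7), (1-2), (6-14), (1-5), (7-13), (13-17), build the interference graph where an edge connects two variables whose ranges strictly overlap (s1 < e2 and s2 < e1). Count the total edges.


Check all pairs for overlapping intervals.
Two intervals (s1,e1) and (s2,e2) overlap if s1 < e2 and s2 < e1.
v0 (12-15) vs v1..v7: overlaps v1, v4, v6, v7 -> 4
v1 (11-17) vs v2..v7: overlaps v4, v6, v7 -> 3
v2 (3-7) vs v3..v7: overlaps v4, v5 -> 2
v3 (1-2) vs v4..v7: overlaps v5 -> 1
v4 (6-14) vs v5..v7: overlaps v6, v7 -> 2
v5 (1-5) vs v6..v7: overlaps none -> 0
v6 (7-13) vs v7: overlaps none -> 0
Total overlapping pairs = 4 + 3 + 2 + 1 + 2 + 0 + 0 = 12

12


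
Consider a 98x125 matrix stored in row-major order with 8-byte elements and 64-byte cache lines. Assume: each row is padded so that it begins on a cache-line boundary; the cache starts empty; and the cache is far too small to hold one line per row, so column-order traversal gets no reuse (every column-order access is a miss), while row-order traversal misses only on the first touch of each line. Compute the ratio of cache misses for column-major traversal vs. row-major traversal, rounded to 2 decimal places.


Each row occupies 125 * 8 = 1000 bytes and starts on a line boundary, so it spans ceil(1000 / 64) = 16 cache lines.
Row-major traversal misses (one per line touched): 98 * ceil(125 * 8 / 64) = 1568
Column-major traversal misses (no reuse, every access misses): 98 * 125 = 12250
Ratio = 12250 / 1568 = 7.81

7.81


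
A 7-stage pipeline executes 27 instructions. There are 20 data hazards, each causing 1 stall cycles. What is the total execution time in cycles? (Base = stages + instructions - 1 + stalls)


Base cycles = 7 + 27 - 1 = 33
Total stalls = 20 * 1 = 20
Total = 33 + 20 = 53

53


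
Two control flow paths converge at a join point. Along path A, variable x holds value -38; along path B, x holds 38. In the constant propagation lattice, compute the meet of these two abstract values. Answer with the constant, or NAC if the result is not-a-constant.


Meet operation: if both paths give the same constant, result is that constant; if they differ, result is NAC (not-a-constant).
Path A: -38, Path B: 38 -> differ
Result: not-a-constant -> NAC

NAC


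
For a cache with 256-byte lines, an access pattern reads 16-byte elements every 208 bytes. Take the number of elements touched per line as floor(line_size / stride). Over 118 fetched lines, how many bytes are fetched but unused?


Elements per line = floor(256 / 208) = 1
Bytes used per line = 1 * 16 = 16
Wasted per line = 256 - 16 = 240
Total wasted = 240 * 118 = 28320

28320


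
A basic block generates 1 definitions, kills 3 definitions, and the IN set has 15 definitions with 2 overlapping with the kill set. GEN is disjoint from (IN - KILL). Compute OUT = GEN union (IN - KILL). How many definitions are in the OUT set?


IN - KILL: 15 - 2 = 13 surviving definitions
OUT = GEN + surviving = 1 + 13 = 14

14


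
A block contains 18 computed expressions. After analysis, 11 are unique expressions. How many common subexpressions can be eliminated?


CSE count = total expressions - unique expressions
= 18 - 11 = 7

7


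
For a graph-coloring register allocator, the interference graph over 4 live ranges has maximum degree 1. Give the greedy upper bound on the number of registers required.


Greedy coloring never needs more than (max_degree + 1) colors: when coloring a vertex, at most max_degree neighbors are already colored.
Upper bound = 1 + 1 = 2

2


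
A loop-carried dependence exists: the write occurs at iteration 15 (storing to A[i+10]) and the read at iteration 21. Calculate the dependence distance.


Distance = read iteration - write iteration
= 21 - 15 = 6

6


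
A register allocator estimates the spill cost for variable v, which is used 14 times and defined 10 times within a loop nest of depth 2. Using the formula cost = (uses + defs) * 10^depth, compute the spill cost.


uses + defs = 14 + 10 = 24
10^2 = 100
Spill cost = 24 * 100 = 2400

2400


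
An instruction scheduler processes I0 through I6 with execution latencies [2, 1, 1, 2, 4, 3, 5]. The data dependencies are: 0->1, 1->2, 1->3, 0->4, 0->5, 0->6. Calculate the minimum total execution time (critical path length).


Compute longest path through dependency graph: dist(Ik) = max over predecessors of dist + latency(Ik).
dist(I0) = latency 2 = 2
dist(I1) = dist(I0) + 1 = 2 + 1 = 3
dist(I2) = dist(I1) + 1 = 3 + 1 = 4
dist(I3) = dist(I1) + 2 = 3 + 2 = 5
dist(I4) = dist(I0) + 4 = 2 + 4 = 6
dist(I5) = dist(I0) + 3 = 2 + 3 = 5
dist(I6) = dist(I0) + 5 = 2 + 5 = 7
Critical path = max dist = 7

7


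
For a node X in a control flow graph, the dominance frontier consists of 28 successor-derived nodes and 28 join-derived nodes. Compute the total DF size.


DF(X) = direct successor contributions + join point contributions
= 28 + 28 = 56

56


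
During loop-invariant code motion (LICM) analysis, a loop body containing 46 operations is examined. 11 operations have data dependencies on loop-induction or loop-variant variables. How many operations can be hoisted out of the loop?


Invariant candidates = total - loop-dependent
= 46 - 11 = 35

35


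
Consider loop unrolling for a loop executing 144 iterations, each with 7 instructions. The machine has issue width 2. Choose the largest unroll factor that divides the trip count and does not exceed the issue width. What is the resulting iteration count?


Largest divisor of 144 <= 2 is 2
New iterations = 144 / 2 = 72

72


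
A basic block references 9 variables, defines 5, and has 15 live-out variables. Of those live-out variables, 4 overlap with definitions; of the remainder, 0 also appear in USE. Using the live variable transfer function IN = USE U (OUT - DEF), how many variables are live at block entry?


OUT - DEF: 15 - 4 = 11
|IN| = |USE| + |OUT - DEF| - |USE ∩ (OUT - DEF)| = 9 + 11 - 0 = 20

20


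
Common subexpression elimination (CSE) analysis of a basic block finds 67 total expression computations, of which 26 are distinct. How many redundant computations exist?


CSE count = total expressions - unique expressions
= 67 - 26 = 41

41


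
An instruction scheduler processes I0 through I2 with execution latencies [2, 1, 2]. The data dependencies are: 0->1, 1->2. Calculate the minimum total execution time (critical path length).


Compute longest path through dependency graph: dist(Ik) = max over predecessors of dist + latency(Ik).
dist(I0) = latency 2 = 2
dist(I1) = dist(I0) + 1 = 2 + 1 = 3
dist(I2) = dist(I1) + 2 = 3 + 2 = 5
Critical path = max dist = 5

5


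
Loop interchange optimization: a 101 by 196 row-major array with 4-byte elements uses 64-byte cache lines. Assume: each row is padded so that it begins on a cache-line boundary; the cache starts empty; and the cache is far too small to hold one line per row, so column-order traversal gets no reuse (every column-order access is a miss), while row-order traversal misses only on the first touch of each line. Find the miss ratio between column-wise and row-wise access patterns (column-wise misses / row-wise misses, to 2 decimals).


Each row occupies 196 * 4 = 784 bytes and starts on a line boundary, so it spans ceil(784 / 64) = 13 cache lines.
Row-major traversal misses (one per line touched): 101 * ceil(196 * 4 / 64) = 1313
Column-major traversal misses (no reuse, every access misses): 101 * 196 = 19796
Ratio = 19796 / 1313 = 15.08

15.08


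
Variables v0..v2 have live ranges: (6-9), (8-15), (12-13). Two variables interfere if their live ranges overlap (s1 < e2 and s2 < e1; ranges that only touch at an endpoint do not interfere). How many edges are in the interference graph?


Check all pairs for overlapping intervals.
Two intervals (s1,e1) and (s2,e2) overlap if s1 < e2 and s2 < e1.
v0 (6-9) vs v1..v2: overlaps v1 -> 1
v1 (8-15) vs v2: overlaps v2 -> 1
Total overlapping pairs = 1 + 1 = 2

2


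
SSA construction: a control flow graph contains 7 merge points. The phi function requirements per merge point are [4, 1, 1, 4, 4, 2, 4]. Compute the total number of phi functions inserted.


Total phi functions = sum of phi functions at each join node
= 4 + 1 + 1 + 4 + 4 + 2 + 4 = 20

20


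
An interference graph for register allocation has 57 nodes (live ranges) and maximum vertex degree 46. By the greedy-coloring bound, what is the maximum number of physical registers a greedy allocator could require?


Greedy coloring never needs more than (max_degree + 1) colors: when coloring a vertex, at most max_degree neighbors are already colored.
Upper bound = 46 + 1 = 47

47


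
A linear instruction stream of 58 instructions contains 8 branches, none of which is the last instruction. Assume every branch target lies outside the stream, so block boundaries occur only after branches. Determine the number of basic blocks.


With no in-sequence branch targets, the leaders are the first instruction plus the instruction after each branch.
Number of basic blocks = branches + 1
= 8 + 1 = 9

9


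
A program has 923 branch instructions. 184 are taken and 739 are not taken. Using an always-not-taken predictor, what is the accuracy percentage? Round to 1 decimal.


Predictor: always-not-taken
Correct predictions = 739
Accuracy = 739 / 923 * 100 = 80.1%

80.1


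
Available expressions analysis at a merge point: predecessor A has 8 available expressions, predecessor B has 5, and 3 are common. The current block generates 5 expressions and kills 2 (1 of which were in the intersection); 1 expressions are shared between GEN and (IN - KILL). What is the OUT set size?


IN = intersection of predecessors = 3
IN - KILL = 3 - 1 = 2
|OUT| = |GEN| + |IN - KILL| - |GEN ∩ (IN - KILL)| = 5 + 2 - 1 = 6

6


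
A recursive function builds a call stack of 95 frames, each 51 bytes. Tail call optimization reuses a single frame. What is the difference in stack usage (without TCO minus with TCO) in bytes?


Without TCO: 95 * 51 = 4845 bytes
With TCO: reuse 1 frame = 51 bytes
Savings = 4845 - 51 = 4794

4794


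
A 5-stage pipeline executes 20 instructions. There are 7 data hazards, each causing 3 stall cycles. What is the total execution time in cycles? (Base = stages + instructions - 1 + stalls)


Base cycles = 5 + 20 - 1 = 24
Total stalls = 7 * 3 = 21
Total = 24 + 21 = 45

45


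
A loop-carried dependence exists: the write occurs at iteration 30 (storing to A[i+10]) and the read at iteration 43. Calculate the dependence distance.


Distance = read iteration - write iteration
= 43 - 30 = 13

13


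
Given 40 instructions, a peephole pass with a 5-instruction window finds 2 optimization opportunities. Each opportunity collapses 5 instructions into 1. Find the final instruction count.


Each match removes 4 instructions.
Total removed = 2 * 4 = 8
Remaining = 40 - 8 = 32

32


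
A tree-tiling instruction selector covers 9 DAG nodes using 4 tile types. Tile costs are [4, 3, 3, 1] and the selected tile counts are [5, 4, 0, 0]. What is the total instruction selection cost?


Total cost = sum(count_i * cost_i)
= 5*4 + 4*3 + 0*3 + 0*1
= 32

32


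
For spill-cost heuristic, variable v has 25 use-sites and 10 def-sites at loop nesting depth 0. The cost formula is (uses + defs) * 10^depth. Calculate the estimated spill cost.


uses + defs = 25 + 10 = 35
10^0 = 1
Spill cost = 35 * 1 = 35

35


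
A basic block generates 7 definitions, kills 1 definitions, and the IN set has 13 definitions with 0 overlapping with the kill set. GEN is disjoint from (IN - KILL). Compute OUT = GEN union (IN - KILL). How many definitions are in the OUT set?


IN - KILL: 13 - 0 = 13 surviving definitions
OUT = GEN + surviving = 7 + 13 = 20

20


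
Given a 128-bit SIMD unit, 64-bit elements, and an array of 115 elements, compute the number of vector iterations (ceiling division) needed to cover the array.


Width = 128 / 64 = 2 elements per vector op
Iterations = ceil(115 / 2) = 58

58


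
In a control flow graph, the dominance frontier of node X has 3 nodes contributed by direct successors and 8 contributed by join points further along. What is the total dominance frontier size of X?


DF(X) = direct successor contributions + join point contributions
= 3 + 8 = 11

11


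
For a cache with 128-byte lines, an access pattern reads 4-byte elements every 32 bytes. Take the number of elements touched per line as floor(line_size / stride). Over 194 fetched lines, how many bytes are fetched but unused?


Elements per line = floor(128 / 32) = 4
Bytes used per line = 4 * 4 = 16
Wasted per line = 128 - 16 = 112
Total wasted = 112 * 194 = 21728

21728


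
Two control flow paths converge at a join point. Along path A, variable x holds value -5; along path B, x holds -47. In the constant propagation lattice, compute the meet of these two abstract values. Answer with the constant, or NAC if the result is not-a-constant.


Meet operation: if both paths give the same constant, result is that constant; if they differ, result is NAC (not-a-constant).
Path A: -5, Path B: -47 -> differ
Result: not-a-constant -> NAC

NAC


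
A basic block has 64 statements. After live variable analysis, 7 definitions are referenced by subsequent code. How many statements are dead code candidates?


Dead code = total statements - live definitions
= 64 - 7 = 57

57


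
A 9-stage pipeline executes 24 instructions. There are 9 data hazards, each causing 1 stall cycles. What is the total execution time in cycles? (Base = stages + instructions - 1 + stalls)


Base cycles = 9 + 24 - 1 = 32
Total stalls = 9 * 1 = 9
Total = 32 + 9 = 41

41


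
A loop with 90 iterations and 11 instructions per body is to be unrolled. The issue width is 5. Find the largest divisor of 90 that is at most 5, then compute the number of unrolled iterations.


Largest divisor of 90 <= 5 is 5
New iterations = 90 / 5 = 18

18


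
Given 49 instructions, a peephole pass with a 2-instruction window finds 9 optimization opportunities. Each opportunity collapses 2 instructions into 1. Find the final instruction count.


Each match removes 1 instructions.
Total removed = 9 * 1 = 9
Remaining = 49 - 9 = 40

40


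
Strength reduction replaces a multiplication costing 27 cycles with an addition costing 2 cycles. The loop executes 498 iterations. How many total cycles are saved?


Per-iteration saving = 27 - 2 = 25
Total saved = 498 * 25 = 12450

12450


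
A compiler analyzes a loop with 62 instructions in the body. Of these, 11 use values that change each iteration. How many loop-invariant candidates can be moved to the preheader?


Invariant candidates = total - loop-dependent
= 62 - 11 = 51

51


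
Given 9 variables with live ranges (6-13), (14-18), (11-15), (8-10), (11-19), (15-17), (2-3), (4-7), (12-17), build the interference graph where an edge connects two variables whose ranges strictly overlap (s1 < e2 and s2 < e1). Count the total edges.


Check all pairs for overlapping intervals.
Two intervals (s1,e1) and (s2,e2) overlap if s1 < e2 and s2 < e1.
v0 (6-13) vs v1..v8: overlaps v2, v3, v4, v7, v8 -> 5
v1 (14-18) vs v2..v8: overlaps v2, v4, v5, v8 -> 4
v2 (11-15) vs v3..v8: overlaps v4, v8 -> 2
v3 (8-10) vs v4..v8: overlaps none -> 0
v4 (11-19) vs v5..v8: overlaps v5, v8 -> 2
v5 (15-17) vs v6..v8: overlaps v8 -> 1
v6 (2-3) vs v7..v8: overlaps none -> 0
v7 (4-7) vs v8: overlaps none -> 0
Total overlapping pairs = 5 + 4 + 2 + 0 + 2 + 1 + 0 + 0 = 14

14


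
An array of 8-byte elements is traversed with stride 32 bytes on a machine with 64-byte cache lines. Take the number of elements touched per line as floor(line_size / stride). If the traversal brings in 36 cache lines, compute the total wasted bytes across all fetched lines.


Elements per line = floor(64 / 32) = 2
Bytes used per line = 2 * 8 = 16
Wasted per line = 64 - 16 = 48
Total wasted = 48 * 36 = 1728

1728


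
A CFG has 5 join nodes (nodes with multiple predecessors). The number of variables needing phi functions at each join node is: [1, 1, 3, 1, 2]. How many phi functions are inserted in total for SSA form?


Total phi functions = sum of phi functions at each join node
= 1 + 1 + 3 + 1 + 2 = 8

8


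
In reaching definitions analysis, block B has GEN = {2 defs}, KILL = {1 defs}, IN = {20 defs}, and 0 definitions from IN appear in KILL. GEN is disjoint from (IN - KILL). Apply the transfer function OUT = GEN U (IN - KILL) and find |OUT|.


IN - KILL: 20 - 0 = 20 surviving definitions
OUT = GEN + surviving = 2 + 20 = 22

22


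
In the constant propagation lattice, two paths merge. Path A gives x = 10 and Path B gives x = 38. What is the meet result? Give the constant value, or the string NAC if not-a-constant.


Meet operation: if both paths give the same constant, result is that constant; if they differ, result is NAC (not-a-constant).
Path A: 10, Path B: 38 -> differ
Result: not-a-constant -> NAC

NAC


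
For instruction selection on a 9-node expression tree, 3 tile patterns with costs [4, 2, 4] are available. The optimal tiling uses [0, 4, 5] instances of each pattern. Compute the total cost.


Total cost = sum(count_i * cost_i)
= 0*4 + 4*2 + 5*4
= 28

28


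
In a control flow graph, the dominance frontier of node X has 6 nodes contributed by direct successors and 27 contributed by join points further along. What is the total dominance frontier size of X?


DF(X) = direct successor contributions + join point contributions
= 6 + 27 = 33

33


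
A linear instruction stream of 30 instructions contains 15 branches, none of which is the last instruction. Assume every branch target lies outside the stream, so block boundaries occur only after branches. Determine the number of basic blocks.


With no in-sequence branch targets, the leaders are the first instruction plus the instruction after each branch.
Number of basic blocks = branches + 1
= 15 + 1 = 16

16


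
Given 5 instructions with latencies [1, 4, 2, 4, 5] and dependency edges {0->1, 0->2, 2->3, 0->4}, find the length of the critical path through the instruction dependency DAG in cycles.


Compute longest path through dependency graph: dist(Ik) = max over predecessors of dist + latency(Ik).
dist(I0) = latency 1 = 1
dist(I1) = dist(I0) + 4 = 1 + 4 = 5
dist(I2) = dist(I0) + 2 = 1 + 2 = 3
dist(I3) = dist(I2) + 4 = 3 + 4 = 7
dist(I4) = dist(I0) + 5 = 1 + 5 = 6
Critical path = max dist = 7

7


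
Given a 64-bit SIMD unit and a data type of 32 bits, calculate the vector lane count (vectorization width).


Width = SIMD bits / data type bits
= 64 / 32 = 2

2


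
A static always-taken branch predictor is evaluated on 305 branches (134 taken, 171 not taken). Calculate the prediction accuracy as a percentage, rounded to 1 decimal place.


Predictor: always-taken
Correct predictions = 134
Accuracy = 134 / 305 * 100 = 43.9%

43.9


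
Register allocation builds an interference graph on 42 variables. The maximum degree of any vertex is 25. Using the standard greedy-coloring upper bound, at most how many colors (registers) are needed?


Greedy coloring never needs more than (max_degree + 1) colors: when coloring a vertex, at most max_degree neighbors are already colored.
Upper bound = 25 + 1 = 26

26


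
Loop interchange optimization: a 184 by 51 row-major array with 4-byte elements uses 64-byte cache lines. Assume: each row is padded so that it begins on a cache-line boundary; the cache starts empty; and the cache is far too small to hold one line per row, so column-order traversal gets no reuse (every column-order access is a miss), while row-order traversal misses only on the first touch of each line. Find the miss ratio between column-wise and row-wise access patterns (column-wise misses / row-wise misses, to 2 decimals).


Each row occupies 51 * 4 = 204 bytes and starts on a line boundary, so it spans ceil(204 / 64) = 4 cache lines.
Row-major traversal misses (one per line touched): 184 * ceil(51 * 4 / 64) = 736
Column-major traversal misses (no reuse, every access misses): 184 * 51 = 9384
Ratio = 9384 / 736 = 12.75

12.75


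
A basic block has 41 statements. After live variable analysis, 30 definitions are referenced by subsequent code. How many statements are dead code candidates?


Dead code = total statements - live definitions
= 41 - 30 = 11

11


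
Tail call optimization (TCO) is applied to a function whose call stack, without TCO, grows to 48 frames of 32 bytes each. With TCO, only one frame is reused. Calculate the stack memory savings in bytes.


Without TCO: 48 * 32 = 1536 bytes
With TCO: reuse 1 frame = 32 bytes
Savings = 1536 - 32 = 1504

1504


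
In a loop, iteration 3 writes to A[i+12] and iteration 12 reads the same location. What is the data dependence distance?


Distance = read iteration - write iteration
= 12 - 3 = 9

9


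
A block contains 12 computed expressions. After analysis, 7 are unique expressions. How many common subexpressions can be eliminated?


CSE count = total expressions - unique expressions
= 12 - 7 = 5

5


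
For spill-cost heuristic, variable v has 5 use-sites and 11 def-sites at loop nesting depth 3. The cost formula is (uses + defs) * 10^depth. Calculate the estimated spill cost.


uses + defs = 5 + 11 = 16
10^3 = 1000
Spill cost = 16 * 1000 = 16000

16000


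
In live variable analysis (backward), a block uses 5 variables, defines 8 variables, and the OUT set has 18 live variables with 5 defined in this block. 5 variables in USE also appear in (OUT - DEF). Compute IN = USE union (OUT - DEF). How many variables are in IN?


OUT - DEF: 18 - 5 = 13
|IN| = |USE| + |OUT - DEF| - |USE ∩ (OUT - DEF)| = 5 + 13 - 5 = 13

13


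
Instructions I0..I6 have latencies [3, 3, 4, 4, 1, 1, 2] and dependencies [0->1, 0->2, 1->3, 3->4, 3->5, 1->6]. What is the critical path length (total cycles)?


Compute longest path through dependency graph: dist(Ik) = max over predecessors of dist + latency(Ik).
dist(I0) = latency 3 = 3
dist(I1) = dist(I0) + 3 = 3 + 3 = 6
dist(I2) = dist(I0) + 4 = 3 + 4 = 7
dist(I3) = dist(I1) + 4 = 6 + 4 = 10
dist(I4) = dist(I3) + 1 = 10 + 1 = 11
dist(I5) = dist(I3) + 1 = 10 + 1 = 11
dist(I6) = dist(I1) + 2 = 6 + 2 = 8
Critical path = max dist = 11

11


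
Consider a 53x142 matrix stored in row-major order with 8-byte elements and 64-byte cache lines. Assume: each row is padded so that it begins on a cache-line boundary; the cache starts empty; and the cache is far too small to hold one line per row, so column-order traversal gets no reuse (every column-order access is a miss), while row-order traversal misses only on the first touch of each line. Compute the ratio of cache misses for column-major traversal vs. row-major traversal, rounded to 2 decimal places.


Each row occupies 142 * 8 = 1136 bytes and starts on a line boundary, so it spans ceil(1136 / 64) = 18 cache lines.
Row-major traversal misses (one per line touched): 53 * ceil(142 * 8 / 64) = 954
Column-major traversal misses (no reuse, every access misses): 53 * 142 = 7526
Ratio = 7526 / 954 = 7.89

7.89


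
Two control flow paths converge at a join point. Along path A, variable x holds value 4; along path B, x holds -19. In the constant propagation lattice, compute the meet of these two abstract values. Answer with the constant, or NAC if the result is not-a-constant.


Meet operation: if both paths give the same constant, result is that constant; if they differ, result is NAC (not-a-constant).
Path A: 4, Path B: -19 -> differ
Result: not-a-constant -> NAC

NAC


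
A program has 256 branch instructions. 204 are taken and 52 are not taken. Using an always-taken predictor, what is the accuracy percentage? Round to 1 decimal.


Predictor: always-taken
Correct predictions = 204
Accuracy = 204 / 256 * 100 = 79.7%

79.7


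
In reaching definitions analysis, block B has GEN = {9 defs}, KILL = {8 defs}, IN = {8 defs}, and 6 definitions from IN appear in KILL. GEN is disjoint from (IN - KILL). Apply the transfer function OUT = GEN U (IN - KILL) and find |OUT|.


IN - KILL: 8 - 6 = 2 surviving definitions
OUT = GEN + surviving = 9 + 2 = 11

11


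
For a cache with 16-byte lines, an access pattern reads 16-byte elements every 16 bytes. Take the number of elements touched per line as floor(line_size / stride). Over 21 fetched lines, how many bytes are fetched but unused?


Elements per line = floor(16 / 16) = 1
Bytes used per line = 1 * 16 = 16
Wasted per line = 16 - 16 = 0
Total wasted = 0 * 21 = 0

0


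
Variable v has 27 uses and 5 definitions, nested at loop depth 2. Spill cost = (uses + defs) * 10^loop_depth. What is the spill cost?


uses + defs = 27 + 5 = 32
10^2 = 100
Spill cost = 32 * 100 = 3200

3200
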